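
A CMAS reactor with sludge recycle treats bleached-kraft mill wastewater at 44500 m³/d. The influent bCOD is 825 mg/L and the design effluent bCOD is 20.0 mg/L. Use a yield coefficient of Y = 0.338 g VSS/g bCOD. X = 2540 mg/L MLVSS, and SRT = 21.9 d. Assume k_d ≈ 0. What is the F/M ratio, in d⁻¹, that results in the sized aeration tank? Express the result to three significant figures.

V·X = Y·Q·ΔS·θ_c gives V = 0.338 × 44500 × (825 − 20.0) × 21.9 / 2540 = 104396 m³.
Food-to-microorganism ratio F/M = Q S₀ / (V X) = 44500 × 825 / (104396 × 2540) = 0.1385 d⁻¹.

F/M ≈ 0.138 d⁻¹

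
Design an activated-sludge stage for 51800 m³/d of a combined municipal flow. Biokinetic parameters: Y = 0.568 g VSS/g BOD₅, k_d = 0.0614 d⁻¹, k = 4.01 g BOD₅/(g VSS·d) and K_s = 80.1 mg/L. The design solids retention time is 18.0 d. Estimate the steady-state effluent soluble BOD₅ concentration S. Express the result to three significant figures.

S ≈ 4.34 mg/L

From the Monod/SRT balance for a CMAS, S = K_s·(1+k_d θ_c)/[θ_c·(Y k − k_d) − 1] = 80.1 × (1 + 0.0614 × 18.0) / [18.0 × (0.568 × 4.01 − 0.0614) − 1] = 168.6 / 38.89 = 4.336 mg/L.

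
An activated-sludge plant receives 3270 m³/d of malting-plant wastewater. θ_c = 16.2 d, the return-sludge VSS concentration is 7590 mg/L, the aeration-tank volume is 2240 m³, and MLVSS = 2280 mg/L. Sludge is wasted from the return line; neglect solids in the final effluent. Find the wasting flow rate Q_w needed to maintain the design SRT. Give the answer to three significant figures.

Wasting from the return line (neglecting effluent solids): Q_w = V·X / (θ_c·X_r) = 2240 × 2280 / (16.2 × 7590) = 41.54 m³/d.

Q_w ≈ 41.5 m³/d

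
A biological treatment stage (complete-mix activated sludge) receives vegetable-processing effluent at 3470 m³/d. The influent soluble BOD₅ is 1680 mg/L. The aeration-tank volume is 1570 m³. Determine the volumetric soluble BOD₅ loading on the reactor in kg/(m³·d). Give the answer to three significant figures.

Applied soluble BOD₅ load per unit volume = Q·S₀/V = (3470 × 1680/1000)/1570 = 3.713 kg soluble BOD₅·m⁻³·d⁻¹.

L_v ≈ 3.71 kg soluble BOD₅/(m³·d)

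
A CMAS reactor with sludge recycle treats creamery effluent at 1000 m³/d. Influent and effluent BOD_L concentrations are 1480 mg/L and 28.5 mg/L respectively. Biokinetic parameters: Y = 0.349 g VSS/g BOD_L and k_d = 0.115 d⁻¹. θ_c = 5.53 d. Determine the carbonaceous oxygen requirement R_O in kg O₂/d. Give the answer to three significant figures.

R_O ≈ 1010 kg O₂/d

The observed yield is Y_obs = Y/(1 + k_d·θ_c) = 0.349 / (1 + 0.115 × 5.53) = 0.349 / 1.636 = 0.2133 g VSS per g BOD_L removed.
Substrate removed = Q·(S₀ − S) = 1000 m³/d × (1480 − 28.5) g/m³ = 1.45×10^6 g/d = 1452 kg/d.
P_X = Y_obs·Q·(S₀ − S) = 0.2133 × 1452 = 309.7 kg VSS/d.
R_O = Q·ΔS − 1.42 P_X = 1452 − 439.7 = 1012 kg O₂/d.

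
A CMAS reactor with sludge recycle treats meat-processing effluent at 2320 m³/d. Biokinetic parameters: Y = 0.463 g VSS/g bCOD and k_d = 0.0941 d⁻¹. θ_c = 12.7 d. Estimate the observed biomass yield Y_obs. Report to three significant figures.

The observed yield is Y_obs = Y/(1 + k_d·θ_c) = 0.463 / (1 + 0.0941 × 12.7) = 0.463 / 2.195 = 0.2109 g VSS per g bCOD removed.

Y_obs ≈ 0.211 g VSS/g bCOD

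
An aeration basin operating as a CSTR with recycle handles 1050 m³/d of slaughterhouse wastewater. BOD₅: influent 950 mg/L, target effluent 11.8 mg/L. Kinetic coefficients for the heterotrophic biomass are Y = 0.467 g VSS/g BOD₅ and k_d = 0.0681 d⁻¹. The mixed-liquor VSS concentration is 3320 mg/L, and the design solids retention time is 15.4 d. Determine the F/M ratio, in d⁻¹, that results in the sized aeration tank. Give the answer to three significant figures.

F/M ≈ 0.288 d⁻¹

Rearranging the biomass balance for a CMAS with decay, V = Y·Q·ΔS·θ_c / [X·(1+k_d θ_c)] = 0.467 × 1050 × (950 − 11.8) × 15.4 / [3320 × (1 + 0.0681 × 15.4)] = 7.08×10^6 / 6802 = 1042 m³.
F/M = applied load / biomass = Q·S₀/(V·X) = 1050 × 950 / (1042 × 3320) = 0.2885 d⁻¹.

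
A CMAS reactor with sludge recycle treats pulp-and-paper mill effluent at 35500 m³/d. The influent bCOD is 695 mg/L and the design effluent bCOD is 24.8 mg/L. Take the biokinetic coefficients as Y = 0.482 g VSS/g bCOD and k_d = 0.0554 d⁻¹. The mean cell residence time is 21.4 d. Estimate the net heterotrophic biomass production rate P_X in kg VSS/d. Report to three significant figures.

Correct the yield for decay: Y_obs = Y/(1 + k_d θ_c) = 0.482 / (1 + 0.0554 × 21.4) = 0.482 / 2.186 = 0.2205.
Q·(S₀ − S) = 35500 × (695 − 24.8) × 10⁻³ = 23792 kg/d removed.
P_X = Y_obs · Q(S₀ − S) = 0.2205 × 23792 = 5247 kg VSS/d.

P_X ≈ 5250 kg VSS/d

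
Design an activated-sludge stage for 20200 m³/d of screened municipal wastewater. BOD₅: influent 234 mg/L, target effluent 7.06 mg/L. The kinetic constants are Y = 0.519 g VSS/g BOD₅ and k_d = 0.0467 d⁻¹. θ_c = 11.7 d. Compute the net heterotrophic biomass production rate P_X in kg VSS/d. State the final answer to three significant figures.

The observed yield is Y_obs = Y/(1 + k_d·θ_c) = 0.519 / (1 + 0.0467 × 11.7) = 0.519 / 1.546 = 0.3356 g VSS per g BOD₅ removed.
Mass of BOD₅ removed per day: Q(S₀ − S) = 20200 × 226.9 g/m³ = 4584 kg/d.
So the net sludge growth is P_X = 0.3356 × 4584 = 1539 kg VSS/d.

P_X ≈ 1540 kg VSS/d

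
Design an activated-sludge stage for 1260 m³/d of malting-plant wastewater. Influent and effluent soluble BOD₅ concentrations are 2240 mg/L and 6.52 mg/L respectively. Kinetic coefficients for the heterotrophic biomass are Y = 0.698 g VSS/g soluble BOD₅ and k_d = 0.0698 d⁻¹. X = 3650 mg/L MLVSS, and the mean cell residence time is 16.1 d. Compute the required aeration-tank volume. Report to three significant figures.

V ≈ 4080 m³

From the SRT design equation V = Y Q (S₀−S) θ_c / [X (1 + k_d θ_c)] = 0.698 × 1260 × (2240 − 6.52) × 16.1 / [3650 × (1 + 0.0698 × 16.1)] = 3.16×10^7 / 7752 = 4080 m³.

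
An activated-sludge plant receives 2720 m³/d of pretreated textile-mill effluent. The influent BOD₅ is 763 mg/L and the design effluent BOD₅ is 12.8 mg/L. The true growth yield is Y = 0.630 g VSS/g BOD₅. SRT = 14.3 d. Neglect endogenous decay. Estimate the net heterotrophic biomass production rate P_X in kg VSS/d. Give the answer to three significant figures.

Since k_d ≈ 0, Y_obs = Y = 0.630 g VSS/g BOD₅.
Mass of BOD₅ removed per day: Q(S₀ − S) = 2720 × 750.2 g/m³ = 2041 kg/d.
Net biomass production P_X = Y_obs × Q·(S₀ − S) = 0.6300 × 2041 = 1286 kg VSS/d.

P_X ≈ 1290 kg VSS/d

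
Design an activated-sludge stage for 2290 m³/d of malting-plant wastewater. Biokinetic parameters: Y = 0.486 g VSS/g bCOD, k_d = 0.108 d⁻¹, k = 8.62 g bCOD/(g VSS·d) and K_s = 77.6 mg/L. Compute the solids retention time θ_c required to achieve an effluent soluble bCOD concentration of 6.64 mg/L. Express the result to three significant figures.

θ_c ≈ 4.50 d

Specific growth rate at S = 6.64 mg/L: μ = YkS/(K_s+S) = 0.486·8.62·6.64/(77.6+6.64) = 0.3302 d⁻¹.
θ_c = 1/(μ − k_d) = 1/(0.3302 − 0.108) = 1/0.2222 = 4.500 d.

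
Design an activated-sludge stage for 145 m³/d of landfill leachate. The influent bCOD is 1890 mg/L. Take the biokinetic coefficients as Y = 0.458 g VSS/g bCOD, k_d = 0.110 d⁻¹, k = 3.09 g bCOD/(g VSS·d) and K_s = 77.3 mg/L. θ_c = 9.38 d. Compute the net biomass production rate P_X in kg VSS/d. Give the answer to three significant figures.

Effluent substrate depends only on kinetics and SRT: S = K_s(1 + k_d θ_c) / [θ_c(Yk − k_d) − 1] = 77.3 × (1 + 0.110 × 9.38) / [9.38 × (0.458 × 3.09 − 0.110) − 1] = 157.1 / 11.24 = 13.97 mg/L.
The observed yield is Y_obs = Y/(1 + k_d·θ_c) = 0.458 / (1 + 0.110 × 9.38) = 0.458 / 2.032 = 0.2254 g VSS per g bCOD removed.
Mass of bCOD removed per day: Q(S₀ − S) = 145 × 1876 g/m³ = 272.0 kg/d.
Biomass produced: P_X = Y_obs·Q·ΔS = 0.2254 × 272.0 ≈ 61.32 kg VSS/d.

P_X ≈ 61.3 kg VSS/d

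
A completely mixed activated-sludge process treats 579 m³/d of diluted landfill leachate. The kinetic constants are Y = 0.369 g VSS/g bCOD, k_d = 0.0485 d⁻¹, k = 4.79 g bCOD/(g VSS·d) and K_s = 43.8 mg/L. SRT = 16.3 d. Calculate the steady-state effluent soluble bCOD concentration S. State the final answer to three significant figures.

From the Monod/SRT balance for a CMAS, S = K_s·(1+k_d θ_c)/[θ_c·(Y k − k_d) − 1] = 43.8 × (1 + 0.0485 × 16.3) / [16.3 × (0.369 × 4.79 − 0.0485) − 1] = 78.43 / 27.02 = 2.903 mg/L.

S ≈ 2.90 mg/L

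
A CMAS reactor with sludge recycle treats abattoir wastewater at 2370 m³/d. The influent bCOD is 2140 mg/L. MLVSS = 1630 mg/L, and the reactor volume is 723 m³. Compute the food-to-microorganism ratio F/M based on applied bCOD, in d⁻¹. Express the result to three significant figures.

F/M = applied load / biomass = Q·S₀/(V·X) = 2370 × 2140 / (723.0 × 1630) = 4.304 d⁻¹.

F/M ≈ 4.30 d⁻¹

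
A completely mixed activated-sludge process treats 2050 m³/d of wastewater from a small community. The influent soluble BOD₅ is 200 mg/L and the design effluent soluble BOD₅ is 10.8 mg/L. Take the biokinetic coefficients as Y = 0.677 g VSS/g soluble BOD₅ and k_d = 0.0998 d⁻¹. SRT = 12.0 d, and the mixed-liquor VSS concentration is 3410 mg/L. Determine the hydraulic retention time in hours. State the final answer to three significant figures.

Rearranging the biomass balance for a CMAS with decay, V = Y·Q·ΔS·θ_c / [X·(1+k_d θ_c)] = 0.677 × 2050 × (200 − 10.8) × 12.0 / [3410 × (1 + 0.0998 × 12.0)] = 3.15×10^6 / 7494 = 420.5 m³.
HRT = V/Q = 420.5 m³ / 2050 m³·d⁻¹ = 0.2051 d × 24 = 4.923 h.

τ ≈ 4.92 h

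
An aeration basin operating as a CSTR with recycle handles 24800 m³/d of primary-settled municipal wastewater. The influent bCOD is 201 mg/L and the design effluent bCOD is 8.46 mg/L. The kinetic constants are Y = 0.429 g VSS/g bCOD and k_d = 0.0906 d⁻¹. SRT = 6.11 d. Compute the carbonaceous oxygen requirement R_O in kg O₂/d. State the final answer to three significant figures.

R_O ≈ 2900 kg O₂/d

The observed yield is Y_obs = Y/(1 + k_d·θ_c) = 0.429 / (1 + 0.0906 × 6.11) = 0.429 / 1.554 = 0.2761 g VSS per g bCOD removed.
Q·(S₀ − S) = 24800 × (201 − 8.46) × 10⁻³ = 4775 kg/d removed.
Net sludge production P_X = 0.2761 × 4775 = 1319 kg VSS/d.
Carbonaceous O₂ demand = substrate oxidised − cell-mass equivalent = 4775 − 1.42 × 1319 = 2903 kg O₂/d.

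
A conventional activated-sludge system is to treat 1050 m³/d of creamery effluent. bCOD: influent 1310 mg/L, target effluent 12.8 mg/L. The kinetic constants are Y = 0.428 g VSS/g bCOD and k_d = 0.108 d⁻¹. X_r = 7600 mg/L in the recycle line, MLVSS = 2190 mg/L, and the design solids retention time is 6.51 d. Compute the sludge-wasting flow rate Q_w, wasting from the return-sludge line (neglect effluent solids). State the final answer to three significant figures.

Rearranging the biomass balance for a CMAS with decay, V = Y·Q·ΔS·θ_c / [X·(1+k_d θ_c)] = 0.428 × 1050 × (1310 − 12.8) × 6.51 / [2190 × (1 + 0.108 × 6.51)] = 3.8×10^6 / 3730 = 1018 m³.
Wasting from the return line (neglecting effluent solids): Q_w = V·X / (θ_c·X_r) = 1018 × 2190 / (6.51 × 7600) = 45.04 m³/d.

Q_w ≈ 45.0 m³/d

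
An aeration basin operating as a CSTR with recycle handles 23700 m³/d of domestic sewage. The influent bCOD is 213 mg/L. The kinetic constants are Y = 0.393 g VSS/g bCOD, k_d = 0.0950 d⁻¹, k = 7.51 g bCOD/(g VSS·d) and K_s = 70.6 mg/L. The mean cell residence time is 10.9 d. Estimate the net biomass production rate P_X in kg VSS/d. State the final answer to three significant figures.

From the Monod/SRT balance for a CMAS, S = K_s·(1+k_d θ_c)/[θ_c·(Y k − k_d) − 1] = 70.6 × (1 + 0.0950 × 10.9) / [10.9 × (0.393 × 7.51 − 0.0950) − 1] = 143.7 / 30.14 = 4.769 mg/L.
Y_obs = Y / (1 + k_d θ_c) = 0.393 / (1 + 0.0950 × 10.9) = 0.393 / 2.035 = 0.1931.
Mass of bCOD removed per day: Q(S₀ − S) = 23700 × 208.2 g/m³ = 4935 kg/d.
So the net sludge growth is P_X = 0.1931 × 4935 = 952.8 kg VSS/d.

P_X ≈ 953 kg VSS/d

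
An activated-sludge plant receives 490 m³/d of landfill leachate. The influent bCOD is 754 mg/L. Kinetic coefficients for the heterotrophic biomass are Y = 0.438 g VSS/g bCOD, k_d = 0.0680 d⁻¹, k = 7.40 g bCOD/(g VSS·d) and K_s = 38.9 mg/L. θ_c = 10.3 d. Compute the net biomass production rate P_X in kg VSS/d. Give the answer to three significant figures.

P_X ≈ 94.9 kg VSS/d

For a completely mixed reactor with recycle the Lawrence–McCarty relation gives S = K_s·(1 + k_d·θ_c) / [θ_c·(Y·k − k_d) − 1] = 38.9 × (1 + 0.0680 × 10.3) / [10.3 × (0.438 × 7.40 − 0.0680) − 1] = 66.15 / 31.68 = 2.088 mg/L.
The observed yield is Y_obs = Y/(1 + k_d·θ_c) = 0.438 / (1 + 0.0680 × 10.3) = 0.438 / 1.700 = 0.2576 g VSS per g bCOD removed.
Q·(S₀ − S) = 490 × (754 − 2.09) × 10⁻³ = 368.4 kg/d removed.
P_X = Y_obs · Q(S₀ − S) = 0.2576 × 368.4 = 94.90 kg VSS/d.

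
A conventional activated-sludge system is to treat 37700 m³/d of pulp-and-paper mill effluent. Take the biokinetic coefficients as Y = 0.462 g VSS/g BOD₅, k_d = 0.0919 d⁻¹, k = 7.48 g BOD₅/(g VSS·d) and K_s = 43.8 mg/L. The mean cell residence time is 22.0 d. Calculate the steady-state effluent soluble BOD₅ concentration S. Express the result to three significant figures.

S ≈ 1.81 mg/L

For a completely mixed reactor with recycle the Lawrence–McCarty relation gives S = K_s·(1 + k_d·θ_c) / [θ_c·(Y·k − k_d) − 1] = 43.8 × (1 + 0.0919 × 22.0) / [22.0 × (0.462 × 7.48 − 0.0919) − 1] = 132.4 / 73.00 = 1.813 mg/L.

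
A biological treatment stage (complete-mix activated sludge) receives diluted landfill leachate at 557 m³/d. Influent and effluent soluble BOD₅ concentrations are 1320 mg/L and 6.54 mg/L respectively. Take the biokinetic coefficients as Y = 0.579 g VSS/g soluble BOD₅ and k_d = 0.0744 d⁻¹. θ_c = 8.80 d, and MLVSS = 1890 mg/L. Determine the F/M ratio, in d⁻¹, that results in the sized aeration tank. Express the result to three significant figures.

Steady-state biomass mass balance: V·X·(1 + k_d·θ_c) = Y·Q·(S₀ − S)·θ_c, so V = 0.579 × 557 × (1320 − 6.54) × 8.80 / [1890 × (1 + 0.0744 × 8.80)] = 3.73×10^6 / 3127 = 1192 m³.
Food-to-microorganism ratio F/M = Q S₀ / (V X) = 557 × 1320 / (1192 × 1890) = 0.3264 d⁻¹.

F/M ≈ 0.326 d⁻¹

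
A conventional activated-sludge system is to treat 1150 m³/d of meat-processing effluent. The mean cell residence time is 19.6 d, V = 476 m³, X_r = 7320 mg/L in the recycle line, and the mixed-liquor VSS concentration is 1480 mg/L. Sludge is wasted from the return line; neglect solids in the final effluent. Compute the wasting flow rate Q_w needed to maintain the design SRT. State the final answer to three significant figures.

Q_w = (V·X)/(θ_c X_r) = 476.0 × 1480 / (19.6 × 7320) = 4.910 m³/d.

Q_w ≈ 4.91 m³/d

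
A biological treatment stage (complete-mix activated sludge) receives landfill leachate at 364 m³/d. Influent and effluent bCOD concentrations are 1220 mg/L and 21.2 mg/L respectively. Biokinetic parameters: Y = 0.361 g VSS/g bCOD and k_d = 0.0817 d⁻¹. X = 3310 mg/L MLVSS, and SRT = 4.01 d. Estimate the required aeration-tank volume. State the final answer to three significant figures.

Steady-state biomass mass balance: V·X·(1 + k_d·θ_c) = Y·Q·(S₀ − S)·θ_c, so V = 0.361 × 364 × (1220 − 21.2) × 4.01 / [3310 × (1 + 0.0817 × 4.01)] = 6.32×10^5 / 4394 = 143.7 m³.

V ≈ 144 m³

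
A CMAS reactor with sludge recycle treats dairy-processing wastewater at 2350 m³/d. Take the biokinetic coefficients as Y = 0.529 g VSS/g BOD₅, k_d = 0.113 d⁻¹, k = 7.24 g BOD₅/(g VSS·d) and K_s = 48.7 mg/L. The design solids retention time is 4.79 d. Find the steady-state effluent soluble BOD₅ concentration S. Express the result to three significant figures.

Effluent substrate depends only on kinetics and SRT: S = K_s(1 + k_d θ_c) / [θ_c(Yk − k_d) − 1] = 48.7 × (1 + 0.113 × 4.79) / [4.79 × (0.529 × 7.24 − 0.113) − 1] = 75.06 / 16.80 = 4.467 mg/L.

S ≈ 4.47 mg/L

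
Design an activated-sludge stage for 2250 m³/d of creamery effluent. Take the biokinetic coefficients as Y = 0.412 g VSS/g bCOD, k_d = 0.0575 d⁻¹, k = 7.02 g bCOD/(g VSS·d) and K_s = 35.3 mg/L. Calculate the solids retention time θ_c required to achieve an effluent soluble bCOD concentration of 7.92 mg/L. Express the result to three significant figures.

At the target effluent, Y k S/(K_s+S) = 0.412×7.02×7.92/43.22 = 0.5300 d⁻¹.
1/θ_c = 0.5300 − 0.0575 = 0.4725 d⁻¹, so θ_c = 2.116 d.

θ_c ≈ 2.12 d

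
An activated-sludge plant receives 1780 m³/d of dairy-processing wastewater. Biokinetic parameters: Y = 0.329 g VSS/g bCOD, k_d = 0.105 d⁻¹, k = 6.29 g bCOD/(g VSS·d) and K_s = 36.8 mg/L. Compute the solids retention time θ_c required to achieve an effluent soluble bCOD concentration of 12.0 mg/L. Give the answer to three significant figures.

θ_c ≈ 2.48 d

Specific growth rate at S = 12.0 mg/L: μ = YkS/(K_s+S) = 0.329·6.29·12.0/(36.8+12.0) = 0.5089 d⁻¹.
1/θ_c = 0.5089 − 0.105 = 0.4039 d⁻¹, so θ_c = 2.476 d.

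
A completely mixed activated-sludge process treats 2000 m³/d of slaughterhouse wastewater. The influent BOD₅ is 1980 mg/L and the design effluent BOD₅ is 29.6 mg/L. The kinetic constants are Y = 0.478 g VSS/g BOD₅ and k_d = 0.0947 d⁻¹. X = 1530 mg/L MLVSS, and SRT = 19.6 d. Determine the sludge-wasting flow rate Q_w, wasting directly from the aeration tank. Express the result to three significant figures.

Steady-state biomass mass balance: V·X·(1 + k_d·θ_c) = Y·Q·(S₀ − S)·θ_c, so V = 0.478 × 2000 × (1980 − 29.6) × 19.6 / [1530 × (1 + 0.0947 × 19.6)] = 3.65×10^7 / 4370 = 8363 m³.
With mixed-liquor wasting, θ_c = V/Q_w, so Q_w = V/θ_c = 8363/19.6 = 426.7 m³/d.

Q_w ≈ 427 m³/d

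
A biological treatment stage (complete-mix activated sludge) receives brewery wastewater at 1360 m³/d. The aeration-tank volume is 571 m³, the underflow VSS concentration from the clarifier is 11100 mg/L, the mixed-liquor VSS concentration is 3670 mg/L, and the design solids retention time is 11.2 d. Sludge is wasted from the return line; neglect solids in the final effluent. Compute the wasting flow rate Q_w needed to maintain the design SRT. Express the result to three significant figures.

Q_w ≈ 16.9 m³/d

Wasting from the return line (neglecting effluent solids): Q_w = V·X / (θ_c·X_r) = 571.0 × 3670 / (11.2 × 11100) = 16.86 m³/d.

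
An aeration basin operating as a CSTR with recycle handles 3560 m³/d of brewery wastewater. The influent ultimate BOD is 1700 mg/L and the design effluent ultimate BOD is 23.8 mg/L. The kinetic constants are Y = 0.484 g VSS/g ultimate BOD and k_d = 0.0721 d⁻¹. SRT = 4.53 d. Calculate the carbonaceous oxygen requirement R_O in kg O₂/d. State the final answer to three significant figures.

The observed yield is Y_obs = Y/(1 + k_d·θ_c) = 0.484 / (1 + 0.0721 × 4.53) = 0.484 / 1.327 = 0.3648 g VSS per g ultimate BOD removed.
ΔS = 1700 − 23.8 = 1676 mg/L, so the substrate removal rate is 3560 × 1676/1000 = 5967 kg ultimate BOD/d.
Biomass synthesised: P_X = Y_obs × 5967 = 2177 kg VSS/d.
R_O = Q·(S₀ − S) − 1.42·P_X = 5967 − 1.42 × 2177 = 2876 kg O₂/d.

R_O ≈ 2880 kg O₂/d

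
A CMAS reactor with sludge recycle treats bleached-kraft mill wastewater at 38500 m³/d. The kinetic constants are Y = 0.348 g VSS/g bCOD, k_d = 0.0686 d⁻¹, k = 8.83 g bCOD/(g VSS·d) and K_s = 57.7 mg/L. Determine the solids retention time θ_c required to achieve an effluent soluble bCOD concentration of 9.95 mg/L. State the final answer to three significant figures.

θ_c ≈ 2.61 d

Specific growth rate at S = 9.95 mg/L: μ = YkS/(K_s+S) = 0.348·8.83·9.95/(57.7+9.95) = 0.4520 d⁻¹.
1/θ_c = 0.4520 − 0.0686 = 0.3834 d⁻¹, so θ_c = 2.609 d.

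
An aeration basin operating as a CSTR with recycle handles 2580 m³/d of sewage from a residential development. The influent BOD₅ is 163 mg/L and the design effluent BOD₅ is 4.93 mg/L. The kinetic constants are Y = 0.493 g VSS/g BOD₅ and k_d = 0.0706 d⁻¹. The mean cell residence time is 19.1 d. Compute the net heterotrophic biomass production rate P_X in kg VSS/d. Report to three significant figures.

P_X ≈ 85.6 kg VSS/d

Y_obs = Y / (1 + k_d θ_c) = 0.493 / (1 + 0.0706 × 19.1) = 0.493 / 2.348 = 0.2099.
ΔS = 163 − 4.93 = 158.1 mg/L, so the substrate removal rate is 2580 × 158.1/1000 = 407.8 kg BOD₅/d.
So the net sludge growth is P_X = 0.2099 × 407.8 = 85.61 kg VSS/d.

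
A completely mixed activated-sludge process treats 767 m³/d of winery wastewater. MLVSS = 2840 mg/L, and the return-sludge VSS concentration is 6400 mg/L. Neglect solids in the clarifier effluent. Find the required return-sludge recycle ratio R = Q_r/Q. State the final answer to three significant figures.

Solids balance on the clarifier gives (1+R)X = R·X_r, so R = X/(X_r − X) = 2840 / (6400 − 2840) = 0.7978.

R ≈ 0.798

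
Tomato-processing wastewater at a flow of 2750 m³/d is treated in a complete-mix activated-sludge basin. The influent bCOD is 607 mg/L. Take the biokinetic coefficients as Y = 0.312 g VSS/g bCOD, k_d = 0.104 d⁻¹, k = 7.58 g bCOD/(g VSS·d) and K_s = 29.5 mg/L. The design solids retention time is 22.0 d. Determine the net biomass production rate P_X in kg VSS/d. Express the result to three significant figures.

Effluent substrate depends only on kinetics and SRT: S = K_s(1 + k_d θ_c) / [θ_c(Yk − k_d) − 1] = 29.5 × (1 + 0.104 × 22.0) / [22.0 × (0.312 × 7.58 − 0.104) − 1] = 97.00 / 48.74 = 1.990 mg/L.
Y_obs = Y / (1 + k_d θ_c) = 0.312 / (1 + 0.104 × 22.0) = 0.312 / 3.288 = 0.09489.
ΔS = 607 − 1.99 = 605.0 mg/L, so the substrate removal rate is 2750 × 605.0/1000 = 1664 kg bCOD/d.
Biomass produced: P_X = Y_obs·Q·ΔS = 0.09489 × 1664 ≈ 157.9 kg VSS/d.

P_X ≈ 158 kg VSS/d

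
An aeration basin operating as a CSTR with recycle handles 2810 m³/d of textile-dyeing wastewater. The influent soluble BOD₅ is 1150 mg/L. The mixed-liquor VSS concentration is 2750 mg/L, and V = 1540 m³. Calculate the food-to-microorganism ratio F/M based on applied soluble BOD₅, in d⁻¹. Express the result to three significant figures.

F/M ≈ 0.763 d⁻¹

F/M = applied load / biomass = Q·S₀/(V·X) = 2810 × 1150 / (1540 × 2750) = 0.7630 d⁻¹.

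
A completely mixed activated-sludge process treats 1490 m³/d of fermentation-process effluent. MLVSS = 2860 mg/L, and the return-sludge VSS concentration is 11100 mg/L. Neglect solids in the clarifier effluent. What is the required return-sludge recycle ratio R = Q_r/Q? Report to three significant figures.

Solids balance on the clarifier gives (1+R)X = R·X_r, so R = X/(X_r − X) = 2860 / (11100 − 2860) = 0.3471.

R ≈ 0.347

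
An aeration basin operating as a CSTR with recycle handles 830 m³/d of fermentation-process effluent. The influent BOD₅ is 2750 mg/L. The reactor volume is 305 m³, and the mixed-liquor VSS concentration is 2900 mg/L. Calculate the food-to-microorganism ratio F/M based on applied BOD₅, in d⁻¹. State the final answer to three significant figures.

F/M = applied load / biomass = Q·S₀/(V·X) = 830 × 2750 / (305.0 × 2900) = 2.581 d⁻¹.

F/M ≈ 2.58 d⁻¹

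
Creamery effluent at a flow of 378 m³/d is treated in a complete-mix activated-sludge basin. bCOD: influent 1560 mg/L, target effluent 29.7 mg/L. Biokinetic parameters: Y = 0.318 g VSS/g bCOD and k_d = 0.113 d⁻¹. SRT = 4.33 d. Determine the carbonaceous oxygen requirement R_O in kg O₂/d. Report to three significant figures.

Y_obs = Y / (1 + k_d θ_c) = 0.318 / (1 + 0.113 × 4.33) = 0.318 / 1.489 = 0.2135.
Q·(S₀ − S) = 378 × (1560 − 29.7) × 10⁻³ = 578.5 kg/d removed.
Biomass synthesised: P_X = Y_obs × 578.5 = 123.5 kg VSS/d.
R_O = Q·(S₀ − S) − 1.42·P_X = 578.5 − 1.42 × 123.5 = 403.1 kg O₂/d.

R_O ≈ 403 kg O₂/d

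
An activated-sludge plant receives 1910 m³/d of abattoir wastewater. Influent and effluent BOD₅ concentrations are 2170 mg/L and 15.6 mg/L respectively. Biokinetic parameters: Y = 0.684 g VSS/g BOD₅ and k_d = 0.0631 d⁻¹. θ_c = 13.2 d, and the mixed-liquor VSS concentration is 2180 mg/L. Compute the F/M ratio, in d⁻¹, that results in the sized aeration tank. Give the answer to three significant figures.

F/M ≈ 0.204 d⁻¹

From the SRT design equation V = Y Q (S₀−S) θ_c / [X (1 + k_d θ_c)] = 0.684 × 1910 × (2170 − 15.6) × 13.2 / [2180 × (1 + 0.0631 × 13.2)] = 3.72×10^7 / 3996 = 9298 m³.
Food-to-microorganism ratio F/M = Q S₀ / (V X) = 1910 × 2170 / (9298 × 2180) = 0.2045 d⁻¹.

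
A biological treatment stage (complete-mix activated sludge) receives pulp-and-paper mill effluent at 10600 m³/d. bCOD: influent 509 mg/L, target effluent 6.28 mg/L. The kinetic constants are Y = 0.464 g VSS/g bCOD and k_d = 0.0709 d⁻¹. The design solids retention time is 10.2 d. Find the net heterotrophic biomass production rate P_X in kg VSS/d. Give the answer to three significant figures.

P_X ≈ 1430 kg VSS/d

The observed yield is Y_obs = Y/(1 + k_d·θ_c) = 0.464 / (1 + 0.0709 × 10.2) = 0.464 / 1.723 = 0.2693 g VSS per g bCOD removed.
Substrate removed = Q·(S₀ − S) = 10600 m³/d × (509 − 6.28) g/m³ = 5.33×10^6 g/d = 5329 kg/d.
Net biomass production P_X = Y_obs × Q·(S₀ − S) = 0.2693 × 5329 = 1435 kg VSS/d.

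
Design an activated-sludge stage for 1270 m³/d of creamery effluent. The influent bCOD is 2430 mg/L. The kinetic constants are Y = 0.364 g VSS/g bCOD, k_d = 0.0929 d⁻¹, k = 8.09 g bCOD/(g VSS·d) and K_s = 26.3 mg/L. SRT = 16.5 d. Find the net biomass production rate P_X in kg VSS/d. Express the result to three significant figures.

P_X ≈ 443 kg VSS/d

For a completely mixed reactor with recycle the Lawrence–McCarty relation gives S = K_s·(1 + k_d·θ_c) / [θ_c·(Y·k − k_d) − 1] = 26.3 × (1 + 0.0929 × 16.5) / [16.5 × (0.364 × 8.09 − 0.0929) − 1] = 66.61 / 46.06 = 1.446 mg/L.
Observed yield with endogenous decay: Y_obs = Y / (1 + k_d·θ_c) = 0.364 / (1 + 0.0929 × 16.5) = 0.364 / 2.533 = 0.1437 g VSS/g bCOD.
Q·(S₀ − S) = 1270 × (2430 − 1.45) × 10⁻³ = 3084 kg/d removed.
P_X = Y_obs · Q(S₀ − S) = 0.1437 × 3084 = 443.2 kg VSS/d.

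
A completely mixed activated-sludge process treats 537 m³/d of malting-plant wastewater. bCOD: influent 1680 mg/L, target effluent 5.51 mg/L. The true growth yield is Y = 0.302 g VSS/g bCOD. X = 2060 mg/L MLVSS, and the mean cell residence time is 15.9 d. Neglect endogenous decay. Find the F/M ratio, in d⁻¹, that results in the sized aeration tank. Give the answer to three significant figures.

F/M ≈ 0.209 d⁻¹

V·X = Y·Q·ΔS·θ_c gives V = 0.302 × 537 × (1680 − 5.51) × 15.9 / 2060 = 2096 m³.
F/M = applied load / biomass = Q·S₀/(V·X) = 537 × 1680 / (2096 × 2060) = 0.2089 d⁻¹.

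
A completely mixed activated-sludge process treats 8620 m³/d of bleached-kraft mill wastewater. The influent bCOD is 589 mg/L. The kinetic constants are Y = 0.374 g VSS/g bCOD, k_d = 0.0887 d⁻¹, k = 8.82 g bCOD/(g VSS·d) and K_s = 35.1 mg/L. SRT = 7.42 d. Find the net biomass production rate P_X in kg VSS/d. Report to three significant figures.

P_X ≈ 1140 kg VSS/d

From the Monod/SRT balance for a CMAS, S = K_s·(1+k_d θ_c)/[θ_c·(Y k − k_d) − 1] = 35.1 × (1 + 0.0887 × 7.42) / [7.42 × (0.374 × 8.82 − 0.0887) − 1] = 58.20 / 22.82 = 2.551 mg/L.
Y_obs = Y / (1 + k_d θ_c) = 0.374 / (1 + 0.0887 × 7.42) = 0.374 / 1.658 = 0.2256.
Mass of bCOD removed per day: Q(S₀ − S) = 8620 × 586.5 g/m³ = 5055 kg/d.
So the net sludge growth is P_X = 0.2256 × 5055 = 1140 kg VSS/d.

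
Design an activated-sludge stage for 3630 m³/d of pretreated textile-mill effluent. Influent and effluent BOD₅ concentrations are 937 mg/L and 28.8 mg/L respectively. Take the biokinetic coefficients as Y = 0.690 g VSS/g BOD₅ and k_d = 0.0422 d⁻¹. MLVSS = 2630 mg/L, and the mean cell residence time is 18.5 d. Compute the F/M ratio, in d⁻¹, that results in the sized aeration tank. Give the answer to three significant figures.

F/M ≈ 0.144 d⁻¹

Rearranging the biomass balance for a CMAS with decay, V = Y·Q·ΔS·θ_c / [X·(1+k_d θ_c)] = 0.690 × 3630 × (937 − 28.8) × 18.5 / [2630 × (1 + 0.0422 × 18.5)] = 4.21×10^7 / 4683 = 8986 m³.
F/M = Q·S₀ / (V·X) = 3630 × 937 / (8986 × 2630) = 0.1439 g BOD₅·(g VSS·d)⁻¹.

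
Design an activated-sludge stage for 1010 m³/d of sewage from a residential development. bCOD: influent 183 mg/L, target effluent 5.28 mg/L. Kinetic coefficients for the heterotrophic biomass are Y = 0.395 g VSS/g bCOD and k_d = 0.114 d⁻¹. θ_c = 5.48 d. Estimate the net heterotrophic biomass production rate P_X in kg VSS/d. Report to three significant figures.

Observed yield with endogenous decay: Y_obs = Y / (1 + k_d·θ_c) = 0.395 / (1 + 0.114 × 5.48) = 0.395 / 1.625 = 0.2431 g VSS/g bCOD.
Substrate removed = Q·(S₀ − S) = 1010 m³/d × (183 − 5.28) g/m³ = 1.79×10^5 g/d = 179.5 kg/d.
P_X = Y_obs · Q(S₀ − S) = 0.2431 × 179.5 = 43.64 kg VSS/d.

P_X ≈ 43.6 kg VSS/d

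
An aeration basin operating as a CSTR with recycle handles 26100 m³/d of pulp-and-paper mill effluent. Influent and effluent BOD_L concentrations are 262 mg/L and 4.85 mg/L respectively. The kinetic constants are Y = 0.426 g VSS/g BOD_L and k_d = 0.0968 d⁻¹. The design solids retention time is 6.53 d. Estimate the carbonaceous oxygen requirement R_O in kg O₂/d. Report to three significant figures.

R_O ≈ 4220 kg O₂/d

Y_obs = Y / (1 + k_d θ_c) = 0.426 / (1 + 0.0968 × 6.53) = 0.426 / 1.632 = 0.2610.
Q·(S₀ − S) = 26100 × (262 − 4.85) × 10⁻³ = 6712 kg/d removed.
Net sludge production P_X = 0.2610 × 6712 = 1752 kg VSS/d.
R_O = Q·(S₀ − S) − 1.42·P_X = 6712 − 1.42 × 1752 = 4224 kg O₂/d.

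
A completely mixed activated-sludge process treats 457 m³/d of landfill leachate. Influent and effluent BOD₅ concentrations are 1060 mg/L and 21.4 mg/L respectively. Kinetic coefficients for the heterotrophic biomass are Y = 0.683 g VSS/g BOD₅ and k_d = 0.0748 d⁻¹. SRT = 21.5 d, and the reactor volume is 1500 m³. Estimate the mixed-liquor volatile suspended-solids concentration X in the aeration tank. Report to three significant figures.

From V·X·(1 + k_d·θ_c) = Y·Q·(S₀ − S)·θ_c: X = 0.683 × 457 × (1060 − 21.4) × 21.5 / [1500 × (1 + 0.0748 × 21.5)] = 1782 mg/L.

X ≈ 1780 mg/L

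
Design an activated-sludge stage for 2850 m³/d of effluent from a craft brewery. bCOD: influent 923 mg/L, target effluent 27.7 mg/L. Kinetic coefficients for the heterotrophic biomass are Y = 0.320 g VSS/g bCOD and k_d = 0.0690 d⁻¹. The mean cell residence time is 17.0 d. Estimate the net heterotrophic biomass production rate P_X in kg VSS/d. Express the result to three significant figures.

P_X ≈ 376 kg VSS/d

Observed yield with endogenous decay: Y_obs = Y / (1 + k_d·θ_c) = 0.320 / (1 + 0.0690 × 17.0) = 0.320 / 2.173 = 0.1473 g VSS/g bCOD.
Substrate removed = Q·(S₀ − S) = 2850 m³/d × (923 − 27.7) g/m³ = 2.55×10^6 g/d = 2552 kg/d.
P_X = Y_obs · Q(S₀ − S) = 0.1473 × 2552 = 375.8 kg VSS/d.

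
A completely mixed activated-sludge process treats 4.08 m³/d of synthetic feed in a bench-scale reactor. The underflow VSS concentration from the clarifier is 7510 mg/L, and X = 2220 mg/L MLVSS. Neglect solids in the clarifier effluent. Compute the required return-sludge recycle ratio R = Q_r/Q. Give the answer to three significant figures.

Mass balance around the secondary clarifier (neglecting effluent solids): R = X / (X_r − X) = 2220 / (7510 − 2220) = 0.4197.

R ≈ 0.420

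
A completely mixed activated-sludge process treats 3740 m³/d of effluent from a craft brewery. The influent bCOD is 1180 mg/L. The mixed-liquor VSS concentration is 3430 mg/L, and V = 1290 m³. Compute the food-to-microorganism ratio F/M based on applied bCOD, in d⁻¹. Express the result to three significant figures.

Food-to-microorganism ratio F/M = Q S₀ / (V X) = 3740 × 1180 / (1290 × 3430) = 0.9974 d⁻¹.

F/M ≈ 0.997 d⁻¹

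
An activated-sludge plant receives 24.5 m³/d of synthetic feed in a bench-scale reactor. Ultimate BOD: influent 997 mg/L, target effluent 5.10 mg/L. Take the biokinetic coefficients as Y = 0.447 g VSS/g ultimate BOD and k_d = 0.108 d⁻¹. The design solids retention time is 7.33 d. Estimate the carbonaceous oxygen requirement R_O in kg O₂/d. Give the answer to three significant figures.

R_O ≈ 15.7 kg O₂/d

Y_obs = Y / (1 + k_d θ_c) = 0.447 / (1 + 0.108 × 7.33) = 0.447 / 1.792 = 0.2495.
Q·(S₀ − S) = 24.5 × (997 − 5.10) × 10⁻³ = 24.30 kg/d removed.
P_X = Y_obs·Q·(S₀ − S) = 0.2495 × 24.30 = 6.063 kg VSS/d.
Carbonaceous O₂ demand = substrate oxidised − cell-mass equivalent = 24.30 − 1.42 × 6.063 = 15.69 kg O₂/d.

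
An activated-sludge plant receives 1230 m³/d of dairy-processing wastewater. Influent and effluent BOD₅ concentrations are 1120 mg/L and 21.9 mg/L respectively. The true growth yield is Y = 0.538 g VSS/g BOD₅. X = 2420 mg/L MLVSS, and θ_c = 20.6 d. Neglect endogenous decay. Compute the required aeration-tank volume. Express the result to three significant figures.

V·X = Y·Q·ΔS·θ_c gives V = 0.538 × 1230 × (1120 − 21.9) × 20.6 / 2420 = 6186 m³.

V ≈ 6190 m³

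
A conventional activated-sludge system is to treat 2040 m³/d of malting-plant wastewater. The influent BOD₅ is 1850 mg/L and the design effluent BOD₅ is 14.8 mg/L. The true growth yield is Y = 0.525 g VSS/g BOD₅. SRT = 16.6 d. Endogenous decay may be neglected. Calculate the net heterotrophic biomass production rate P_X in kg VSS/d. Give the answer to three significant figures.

P_X ≈ 1970 kg VSS/d

With endogenous decay neglected, the observed yield equals the true yield: Y_obs = Y = 0.525 g VSS/g BOD₅.
ΔS = 1850 − 14.8 = 1835 mg/L, so the substrate removal rate is 2040 × 1835/1000 = 3744 kg BOD₅/d.
So the net sludge growth is P_X = 0.5250 × 3744 = 1965 kg VSS/d.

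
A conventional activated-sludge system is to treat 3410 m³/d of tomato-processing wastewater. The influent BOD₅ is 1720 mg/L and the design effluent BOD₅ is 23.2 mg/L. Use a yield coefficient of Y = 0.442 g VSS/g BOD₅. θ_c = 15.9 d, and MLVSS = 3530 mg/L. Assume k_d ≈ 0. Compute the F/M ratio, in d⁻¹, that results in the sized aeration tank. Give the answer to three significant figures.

F/M ≈ 0.144 d⁻¹

V·X = Y·Q·ΔS·θ_c gives V = 0.442 × 3410 × (1720 − 23.2) × 15.9 / 3530 = 11519 m³.
F/M = Q·S₀ / (V·X) = 3410 × 1720 / (11519 × 3530) = 0.1442 g BOD₅·(g VSS·d)⁻¹.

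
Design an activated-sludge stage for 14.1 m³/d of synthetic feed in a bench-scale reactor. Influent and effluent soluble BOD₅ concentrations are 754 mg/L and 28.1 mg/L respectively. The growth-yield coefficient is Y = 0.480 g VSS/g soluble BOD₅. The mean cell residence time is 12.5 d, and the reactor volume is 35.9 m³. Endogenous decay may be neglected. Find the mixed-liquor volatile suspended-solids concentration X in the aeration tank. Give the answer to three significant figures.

X ≈ 1710 mg/L

X = Y·Q·ΔS·θ_c / V = 0.480 × 14.1 × (754 − 28.1) × 12.5 / 35.9 = 1711 mg/L.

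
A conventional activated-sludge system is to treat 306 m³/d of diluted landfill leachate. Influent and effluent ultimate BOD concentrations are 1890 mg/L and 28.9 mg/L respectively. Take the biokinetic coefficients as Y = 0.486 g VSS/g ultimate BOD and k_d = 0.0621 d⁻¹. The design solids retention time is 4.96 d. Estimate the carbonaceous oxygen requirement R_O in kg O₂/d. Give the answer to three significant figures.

R_O ≈ 269 kg O₂/d

Correct the yield for decay: Y_obs = Y/(1 + k_d θ_c) = 0.486 / (1 + 0.0621 × 4.96) = 0.486 / 1.308 = 0.3716.
ΔS = 1890 − 28.9 = 1861 mg/L, so the substrate removal rate is 306 × 1861/1000 = 569.5 kg ultimate BOD/d.
Biomass synthesised: P_X = Y_obs × 569.5 = 211.6 kg VSS/d.
R_O = Q·ΔS − 1.42 P_X = 569.5 − 300.5 = 269.0 kg O₂/d.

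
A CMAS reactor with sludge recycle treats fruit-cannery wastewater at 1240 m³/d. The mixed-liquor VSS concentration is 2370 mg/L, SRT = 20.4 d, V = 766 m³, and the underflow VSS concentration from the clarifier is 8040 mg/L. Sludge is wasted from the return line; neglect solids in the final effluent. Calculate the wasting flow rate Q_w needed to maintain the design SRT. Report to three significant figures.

Q_w ≈ 11.1 m³/d

θ_c = V·X/(Q_w·X_r) when wasting from the recycle, so Q_w = V·X/(θ_c·X_r) = 766.0 × 2370 / (20.4 × 8040) = 11.07 m³/d.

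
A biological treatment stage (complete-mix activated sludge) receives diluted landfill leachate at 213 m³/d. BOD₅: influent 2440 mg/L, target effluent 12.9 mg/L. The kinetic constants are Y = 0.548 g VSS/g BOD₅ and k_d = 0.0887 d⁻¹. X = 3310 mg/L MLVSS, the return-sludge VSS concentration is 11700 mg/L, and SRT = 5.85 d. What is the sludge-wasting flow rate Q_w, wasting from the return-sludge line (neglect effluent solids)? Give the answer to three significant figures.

Steady-state biomass mass balance: V·X·(1 + k_d·θ_c) = Y·Q·(S₀ − S)·θ_c, so V = 0.548 × 213 × (2440 − 12.9) × 5.85 / [3310 × (1 + 0.0887 × 5.85)] = 1.66×10^6 / 5028 = 329.6 m³.
Wasting from the return line (neglecting effluent solids): Q_w = V·X / (θ_c·X_r) = 329.6 × 3310 / (5.85 × 11700) = 15.94 m³/d.

Q_w ≈ 15.9 m³/d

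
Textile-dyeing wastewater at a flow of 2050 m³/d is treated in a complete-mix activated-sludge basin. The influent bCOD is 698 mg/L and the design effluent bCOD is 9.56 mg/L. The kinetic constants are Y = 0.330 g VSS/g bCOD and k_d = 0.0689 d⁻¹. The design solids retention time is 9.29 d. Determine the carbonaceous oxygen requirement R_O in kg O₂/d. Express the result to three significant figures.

Correct the yield for decay: Y_obs = Y/(1 + k_d θ_c) = 0.330 / (1 + 0.0689 × 9.29) = 0.330 / 1.640 = 0.2012.
Q·(S₀ − S) = 2050 × (698 − 9.56) × 10⁻³ = 1411 kg/d removed.
P_X = Y_obs·Q·(S₀ − S) = 0.2012 × 1411 = 284.0 kg VSS/d.
Carbonaceous O₂ demand = substrate oxidised − cell-mass equivalent = 1411 − 1.42 × 284.0 = 1008 kg O₂/d.

R_O ≈ 1010 kg O₂/d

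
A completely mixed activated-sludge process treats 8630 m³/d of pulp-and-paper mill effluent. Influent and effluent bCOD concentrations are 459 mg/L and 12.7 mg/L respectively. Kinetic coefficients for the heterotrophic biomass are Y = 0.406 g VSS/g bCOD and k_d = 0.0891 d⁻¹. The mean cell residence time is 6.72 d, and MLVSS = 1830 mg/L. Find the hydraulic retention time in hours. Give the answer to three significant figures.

Steady-state biomass mass balance: V·X·(1 + k_d·θ_c) = Y·Q·(S₀ − S)·θ_c, so V = 0.406 × 8630 × (459 − 12.7) × 6.72 / [1830 × (1 + 0.0891 × 6.72)] = 1.05×10^7 / 2926 = 3592 m³.
τ = V/Q = 3592/8630 = 0.4162 d, or 9.989 h.

τ ≈ 9.99 h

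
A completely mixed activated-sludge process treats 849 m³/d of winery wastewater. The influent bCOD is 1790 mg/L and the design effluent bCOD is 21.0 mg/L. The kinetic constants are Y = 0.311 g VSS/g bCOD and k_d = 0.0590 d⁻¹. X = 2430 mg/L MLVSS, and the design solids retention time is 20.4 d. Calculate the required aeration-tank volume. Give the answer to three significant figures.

V ≈ 1780 m³

Rearranging the biomass balance for a CMAS with decay, V = Y·Q·ΔS·θ_c / [X·(1+k_d θ_c)] = 0.311 × 849 × (1790 − 21.0) × 20.4 / [2430 × (1 + 0.0590 × 20.4)] = 9.53×10^6 / 5355 = 1779 m³.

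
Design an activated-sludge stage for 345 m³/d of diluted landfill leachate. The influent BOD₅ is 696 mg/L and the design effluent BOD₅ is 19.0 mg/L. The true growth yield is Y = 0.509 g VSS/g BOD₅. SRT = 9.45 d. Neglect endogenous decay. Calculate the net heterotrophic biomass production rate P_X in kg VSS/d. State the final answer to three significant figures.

P_X ≈ 119 kg VSS/d

Since k_d ≈ 0, Y_obs = Y = 0.509 g VSS/g BOD₅.
Substrate removed = Q·(S₀ − S) = 345 m³/d × (696 − 19.0) g/m³ = 2.34×10^5 g/d = 233.6 kg/d.
Net biomass production P_X = Y_obs × Q·(S₀ − S) = 0.5090 × 233.6 = 118.9 kg VSS/d.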